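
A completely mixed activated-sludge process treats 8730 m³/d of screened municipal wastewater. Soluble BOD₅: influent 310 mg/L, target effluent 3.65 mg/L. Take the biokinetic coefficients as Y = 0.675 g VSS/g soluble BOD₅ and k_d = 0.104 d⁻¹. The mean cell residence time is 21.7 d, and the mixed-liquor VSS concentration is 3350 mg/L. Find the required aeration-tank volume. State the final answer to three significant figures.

Rearranging the biomass balance for a CMAS with decay, V = Y·Q·ΔS·θ_c / [X·(1+k_d θ_c)] = 0.675 × 8730 × (310 − 3.65) × 21.7 / [3350 × (1 + 0.104 × 21.7)] = 3.92×10^7 / 10910 = 3591 m³.

V ≈ 3590 m³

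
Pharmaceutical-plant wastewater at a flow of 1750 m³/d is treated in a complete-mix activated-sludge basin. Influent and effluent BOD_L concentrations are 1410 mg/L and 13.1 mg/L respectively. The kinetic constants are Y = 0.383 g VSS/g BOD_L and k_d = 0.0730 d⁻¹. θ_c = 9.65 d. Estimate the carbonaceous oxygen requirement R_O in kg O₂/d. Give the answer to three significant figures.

R_O ≈ 1660 kg O₂/d

Correct the yield for decay: Y_obs = Y/(1 + k_d θ_c) = 0.383 / (1 + 0.0730 × 9.65) = 0.383 / 1.704 = 0.2247.
Mass of BOD_L removed per day: Q(S₀ − S) = 1750 × 1397 g/m³ = 2445 kg/d.
Net sludge production P_X = 0.2247 × 2445 = 549.3 kg VSS/d.
Carbonaceous O₂ demand = substrate oxidised − cell-mass equivalent = 2445 − 1.42 × 549.3 = 1665 kg O₂/d.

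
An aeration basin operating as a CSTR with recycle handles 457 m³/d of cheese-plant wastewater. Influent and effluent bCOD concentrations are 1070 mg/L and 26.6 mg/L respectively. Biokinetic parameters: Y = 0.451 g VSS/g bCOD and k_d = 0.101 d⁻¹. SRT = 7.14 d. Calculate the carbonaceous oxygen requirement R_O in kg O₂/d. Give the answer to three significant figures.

Y_obs = Y / (1 + k_d θ_c) = 0.451 / (1 + 0.101 × 7.14) = 0.451 / 1.721 = 0.2620.
Mass of bCOD removed per day: Q(S₀ − S) = 457 × 1043 g/m³ = 476.8 kg/d.
P_X = Y_obs·Q·(S₀ − S) = 0.2620 × 476.8 = 124.9 kg VSS/d.
R_O = Q·ΔS − 1.42 P_X = 476.8 − 177.4 = 299.4 kg O₂/d.

R_O ≈ 299 kg O₂/d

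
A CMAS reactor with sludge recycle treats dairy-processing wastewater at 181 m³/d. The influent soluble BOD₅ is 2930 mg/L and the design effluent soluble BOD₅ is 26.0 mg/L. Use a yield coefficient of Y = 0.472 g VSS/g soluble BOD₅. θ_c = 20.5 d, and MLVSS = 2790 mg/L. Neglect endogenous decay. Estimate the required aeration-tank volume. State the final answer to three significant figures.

V ≈ 1820 m³

With k_d = 0 the design equation reduces to V = Y Q (S₀−S) θ_c / X = 0.472 × 181 × (2930 − 26.0) × 20.5 / 2790 = 1823 m³.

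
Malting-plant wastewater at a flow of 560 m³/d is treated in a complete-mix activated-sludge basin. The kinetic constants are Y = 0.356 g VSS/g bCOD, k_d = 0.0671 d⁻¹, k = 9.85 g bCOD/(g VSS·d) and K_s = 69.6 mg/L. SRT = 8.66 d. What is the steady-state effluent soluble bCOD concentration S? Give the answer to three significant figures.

S ≈ 3.82 mg/L

For a completely mixed reactor with recycle the Lawrence–McCarty relation gives S = K_s·(1 + k_d·θ_c) / [θ_c·(Y·k − k_d) − 1] = 69.6 × (1 + 0.0671 × 8.66) / [8.66 × (0.356 × 9.85 − 0.0671) − 1] = 110.0 / 28.79 = 3.823 mg/L.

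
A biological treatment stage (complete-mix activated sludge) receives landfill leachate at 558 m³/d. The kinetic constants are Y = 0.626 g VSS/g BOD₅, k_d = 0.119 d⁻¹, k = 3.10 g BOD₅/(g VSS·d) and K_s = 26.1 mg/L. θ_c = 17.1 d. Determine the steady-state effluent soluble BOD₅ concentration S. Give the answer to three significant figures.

For a completely mixed reactor with recycle the Lawrence–McCarty relation gives S = K_s·(1 + k_d·θ_c) / [θ_c·(Y·k − k_d) − 1] = 26.1 × (1 + 0.119 × 17.1) / [17.1 × (0.626 × 3.10 − 0.119) − 1] = 79.21 / 30.15 = 2.627 mg/L.

S ≈ 2.63 mg/L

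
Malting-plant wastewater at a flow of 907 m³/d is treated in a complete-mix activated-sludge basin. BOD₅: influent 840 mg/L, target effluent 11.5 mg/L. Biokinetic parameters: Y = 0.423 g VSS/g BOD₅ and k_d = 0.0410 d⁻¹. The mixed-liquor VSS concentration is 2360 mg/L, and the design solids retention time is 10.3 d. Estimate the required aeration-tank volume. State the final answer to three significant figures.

V ≈ 975 m³

Steady-state biomass mass balance: V·X·(1 + k_d·θ_c) = Y·Q·(S₀ − S)·θ_c, so V = 0.423 × 907 × (840 − 11.5) × 10.3 / [2360 × (1 + 0.0410 × 10.3)] = 3.27×10^6 / 3357 = 975.4 m³.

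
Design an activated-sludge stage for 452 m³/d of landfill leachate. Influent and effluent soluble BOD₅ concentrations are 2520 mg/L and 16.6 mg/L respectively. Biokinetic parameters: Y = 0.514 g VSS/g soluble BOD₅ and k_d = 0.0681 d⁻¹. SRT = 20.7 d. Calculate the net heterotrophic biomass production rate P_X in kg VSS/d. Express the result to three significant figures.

Correct the yield for decay: Y_obs = Y/(1 + k_d θ_c) = 0.514 / (1 + 0.0681 × 20.7) = 0.514 / 2.410 = 0.2133.
Mass of soluble BOD₅ removed per day: Q(S₀ − S) = 452 × 2503 g/m³ = 1132 kg/d.
Net biomass production P_X = Y_obs × Q·(S₀ − S) = 0.2133 × 1132 = 241.4 kg VSS/d.

P_X ≈ 241 kg VSS/d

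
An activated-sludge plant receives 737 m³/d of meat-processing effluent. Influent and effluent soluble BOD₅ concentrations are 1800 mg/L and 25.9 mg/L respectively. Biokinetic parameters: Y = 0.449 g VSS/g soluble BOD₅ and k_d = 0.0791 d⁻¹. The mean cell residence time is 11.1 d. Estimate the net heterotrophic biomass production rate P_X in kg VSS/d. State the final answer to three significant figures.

P_X ≈ 313 kg VSS/d

Y_obs = Y / (1 + k_d θ_c) = 0.449 / (1 + 0.0791 × 11.1) = 0.449 / 1.878 = 0.2391.
Substrate removed = Q·(S₀ − S) = 737 m³/d × (1800 − 25.9) g/m³ = 1.31×10^6 g/d = 1308 kg/d.
So the net sludge growth is P_X = 0.2391 × 1308 = 312.6 kg VSS/d.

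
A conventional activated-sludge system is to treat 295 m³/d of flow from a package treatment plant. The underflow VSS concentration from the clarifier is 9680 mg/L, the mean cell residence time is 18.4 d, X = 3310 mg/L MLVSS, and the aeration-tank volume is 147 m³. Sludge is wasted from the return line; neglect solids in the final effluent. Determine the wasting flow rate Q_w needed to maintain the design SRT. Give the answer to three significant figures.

θ_c = V·X/(Q_w·X_r) when wasting from the recycle, so Q_w = V·X/(θ_c·X_r) = 147.0 × 3310 / (18.4 × 9680) = 2.732 m³/d.

Q_w ≈ 2.73 m³/d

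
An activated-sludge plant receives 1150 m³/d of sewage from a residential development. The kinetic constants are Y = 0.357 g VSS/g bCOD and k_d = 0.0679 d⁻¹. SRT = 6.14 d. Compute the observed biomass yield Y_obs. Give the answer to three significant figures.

Y_obs ≈ 0.252 g VSS/g bCOD

Correct the yield for decay: Y_obs = Y/(1 + k_d θ_c) = 0.357 / (1 + 0.0679 × 6.14) = 0.357 / 1.417 = 0.2520.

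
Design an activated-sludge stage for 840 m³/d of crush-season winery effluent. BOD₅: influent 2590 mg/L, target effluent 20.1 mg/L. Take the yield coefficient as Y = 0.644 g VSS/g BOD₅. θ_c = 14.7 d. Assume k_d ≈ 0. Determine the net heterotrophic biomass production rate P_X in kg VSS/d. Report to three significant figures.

With endogenous decay neglected, the observed yield equals the true yield: Y_obs = Y = 0.644 g VSS/g BOD₅.
Mass of BOD₅ removed per day: Q(S₀ − S) = 840 × 2570 g/m³ = 2159 kg/d.
Net biomass production P_X = Y_obs × Q·(S₀ − S) = 0.6440 × 2159 = 1390 kg VSS/d.

P_X ≈ 1390 kg VSS/d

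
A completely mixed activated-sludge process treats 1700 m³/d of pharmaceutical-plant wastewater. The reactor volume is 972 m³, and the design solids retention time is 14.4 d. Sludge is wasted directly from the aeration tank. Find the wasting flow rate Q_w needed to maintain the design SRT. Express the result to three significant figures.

Q_w ≈ 67.5 m³/d

For wasting at MLVSS concentration, Q_w = V/θ_c = 972.0/14.4 = 67.50 m³/d.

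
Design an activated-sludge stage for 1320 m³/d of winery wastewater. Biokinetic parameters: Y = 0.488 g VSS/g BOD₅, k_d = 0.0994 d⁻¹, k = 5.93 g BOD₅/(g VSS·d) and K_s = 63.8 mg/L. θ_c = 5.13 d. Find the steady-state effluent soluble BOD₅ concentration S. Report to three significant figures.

S ≈ 7.22 mg/L

From the Monod/SRT balance for a CMAS, S = K_s·(1+k_d θ_c)/[θ_c·(Y k − k_d) − 1] = 63.8 × (1 + 0.0994 × 5.13) / [5.13 × (0.488 × 5.93 − 0.0994) − 1] = 96.33 / 13.34 = 7.224 mg/L.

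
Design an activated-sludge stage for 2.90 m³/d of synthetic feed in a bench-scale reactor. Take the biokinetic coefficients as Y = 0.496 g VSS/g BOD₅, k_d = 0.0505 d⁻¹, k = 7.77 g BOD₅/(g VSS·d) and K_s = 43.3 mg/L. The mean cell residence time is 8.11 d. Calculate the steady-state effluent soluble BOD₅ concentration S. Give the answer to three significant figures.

S ≈ 2.04 mg/L

For a completely mixed reactor with recycle the Lawrence–McCarty relation gives S = K_s·(1 + k_d·θ_c) / [θ_c·(Y·k − k_d) − 1] = 43.3 × (1 + 0.0505 × 8.11) / [8.11 × (0.496 × 7.77 − 0.0505) − 1] = 61.03 / 29.85 = 2.045 mg/L.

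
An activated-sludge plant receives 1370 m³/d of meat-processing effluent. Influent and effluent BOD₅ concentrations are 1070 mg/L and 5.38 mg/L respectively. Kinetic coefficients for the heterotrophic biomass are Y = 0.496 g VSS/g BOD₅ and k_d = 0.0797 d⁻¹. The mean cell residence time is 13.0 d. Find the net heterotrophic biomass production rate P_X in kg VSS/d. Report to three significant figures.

P_X ≈ 355 kg VSS/d

Observed yield with endogenous decay: Y_obs = Y / (1 + k_d·θ_c) = 0.496 / (1 + 0.0797 × 13.0) = 0.496 / 2.036 = 0.2436 g VSS/g BOD₅.
Substrate removed = Q·(S₀ − S) = 1370 m³/d × (1070 − 5.38) g/m³ = 1.46×10^6 g/d = 1459 kg/d.
P_X = Y_obs · Q(S₀ − S) = 0.2436 × 1459 = 355.3 kg VSS/d.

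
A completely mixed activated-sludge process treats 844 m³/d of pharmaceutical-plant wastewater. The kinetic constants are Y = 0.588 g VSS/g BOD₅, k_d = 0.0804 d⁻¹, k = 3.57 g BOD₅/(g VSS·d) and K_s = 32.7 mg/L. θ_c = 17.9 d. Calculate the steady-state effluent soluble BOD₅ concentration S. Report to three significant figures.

S ≈ 2.27 mg/L

Effluent substrate depends only on kinetics and SRT: S = K_s(1 + k_d θ_c) / [θ_c(Yk − k_d) − 1] = 32.7 × (1 + 0.0804 × 17.9) / [17.9 × (0.588 × 3.57 − 0.0804) − 1] = 79.76 / 35.14 = 2.270 mg/L.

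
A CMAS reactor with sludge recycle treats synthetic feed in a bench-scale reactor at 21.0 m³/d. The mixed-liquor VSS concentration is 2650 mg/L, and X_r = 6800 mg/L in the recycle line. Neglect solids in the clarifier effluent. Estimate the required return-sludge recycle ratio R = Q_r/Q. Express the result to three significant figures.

R ≈ 0.639

Solids balance on the clarifier gives (1+R)X = R·X_r, so R = X/(X_r − X) = 2650 / (6800 − 2650) = 0.6386.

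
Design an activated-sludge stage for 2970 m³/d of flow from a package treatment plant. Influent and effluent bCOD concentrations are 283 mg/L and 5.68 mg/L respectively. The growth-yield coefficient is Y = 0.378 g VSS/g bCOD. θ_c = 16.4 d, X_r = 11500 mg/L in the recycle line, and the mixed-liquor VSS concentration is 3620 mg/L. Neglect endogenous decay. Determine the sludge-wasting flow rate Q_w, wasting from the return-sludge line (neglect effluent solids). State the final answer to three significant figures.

V·X = Y·Q·ΔS·θ_c gives V = 0.378 × 2970 × (283 − 5.68) × 16.4 / 3620 = 1410 m³.
θ_c = V·X/(Q_w·X_r) when wasting from the recycle, so Q_w = V·X/(θ_c·X_r) = 1410 × 3620 / (16.4 × 11500) = 27.07 m³/d.

Q_w ≈ 27.1 m³/d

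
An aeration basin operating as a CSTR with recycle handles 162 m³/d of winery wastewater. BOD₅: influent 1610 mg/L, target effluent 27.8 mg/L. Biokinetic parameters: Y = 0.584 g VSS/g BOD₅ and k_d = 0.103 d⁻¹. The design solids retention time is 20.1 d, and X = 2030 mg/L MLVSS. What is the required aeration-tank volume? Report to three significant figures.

Steady-state biomass mass balance: V·X·(1 + k_d·θ_c) = Y·Q·(S₀ − S)·θ_c, so V = 0.584 × 162 × (1610 − 27.8) × 20.1 / [2030 × (1 + 0.103 × 20.1)] = 3.01×10^6 / 6233 = 482.7 m³.

V ≈ 483 m³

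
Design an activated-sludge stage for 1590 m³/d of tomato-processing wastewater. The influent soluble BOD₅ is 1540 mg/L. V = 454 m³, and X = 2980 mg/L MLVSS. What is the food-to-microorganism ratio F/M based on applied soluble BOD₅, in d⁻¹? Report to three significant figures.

F/M = Q·S₀ / (V·X) = 1590 × 1540 / (454.0 × 2980) = 1.810 g soluble BOD₅·(g VSS·d)⁻¹.

F/M ≈ 1.81 d⁻¹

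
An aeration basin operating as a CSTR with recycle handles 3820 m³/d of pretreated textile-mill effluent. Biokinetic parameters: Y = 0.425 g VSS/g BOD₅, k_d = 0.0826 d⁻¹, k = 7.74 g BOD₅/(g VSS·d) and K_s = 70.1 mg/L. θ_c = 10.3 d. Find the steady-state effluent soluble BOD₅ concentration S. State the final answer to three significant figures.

For a completely mixed reactor with recycle the Lawrence–McCarty relation gives S = K_s·(1 + k_d·θ_c) / [θ_c·(Y·k − k_d) − 1] = 70.1 × (1 + 0.0826 × 10.3) / [10.3 × (0.425 × 7.74 − 0.0826) − 1] = 129.7 / 32.03 = 4.050 mg/L.

S ≈ 4.05 mg/L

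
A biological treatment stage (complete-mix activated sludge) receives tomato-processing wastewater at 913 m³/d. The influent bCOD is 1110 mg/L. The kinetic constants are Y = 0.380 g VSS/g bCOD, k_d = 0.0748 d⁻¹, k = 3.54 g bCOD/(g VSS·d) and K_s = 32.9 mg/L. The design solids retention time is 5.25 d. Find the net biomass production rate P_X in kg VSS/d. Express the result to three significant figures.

P_X ≈ 275 kg VSS/d

Effluent substrate depends only on kinetics and SRT: S = K_s(1 + k_d θ_c) / [θ_c(Yk − k_d) − 1] = 32.9 × (1 + 0.0748 × 5.25) / [5.25 × (0.380 × 3.54 − 0.0748) − 1] = 45.82 / 5.670 = 8.082 mg/L.
Correct the yield for decay: Y_obs = Y/(1 + k_d θ_c) = 0.380 / (1 + 0.0748 × 5.25) = 0.380 / 1.393 = 0.2729.
Substrate removed = Q·(S₀ − S) = 913 m³/d × (1110 − 8.08) g/m³ = 1.01×10^6 g/d = 1006 kg/d.
So the net sludge growth is P_X = 0.2729 × 1006 = 274.5 kg VSS/d.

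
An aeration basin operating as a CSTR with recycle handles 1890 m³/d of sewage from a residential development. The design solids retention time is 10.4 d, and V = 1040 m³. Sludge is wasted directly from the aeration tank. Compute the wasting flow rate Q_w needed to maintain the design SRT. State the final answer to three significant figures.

Q_w ≈ 100 m³/d

With mixed-liquor wasting, θ_c = V/Q_w, so Q_w = V/θ_c = 1040/10.4 = 100.0 m³/d.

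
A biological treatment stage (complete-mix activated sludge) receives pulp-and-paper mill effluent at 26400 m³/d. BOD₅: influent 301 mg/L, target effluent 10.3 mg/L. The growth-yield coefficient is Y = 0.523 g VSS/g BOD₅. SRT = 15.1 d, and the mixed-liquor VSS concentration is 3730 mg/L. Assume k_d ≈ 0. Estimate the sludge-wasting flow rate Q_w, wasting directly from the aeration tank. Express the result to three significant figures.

Q_w ≈ 1080 m³/d

V·X = Y·Q·ΔS·θ_c gives V = 0.523 × 26400 × (301 − 10.3) × 15.1 / 3730 = 16249 m³.
For wasting at MLVSS concentration, Q_w = V/θ_c = 16249/15.1 = 1076 m³/d.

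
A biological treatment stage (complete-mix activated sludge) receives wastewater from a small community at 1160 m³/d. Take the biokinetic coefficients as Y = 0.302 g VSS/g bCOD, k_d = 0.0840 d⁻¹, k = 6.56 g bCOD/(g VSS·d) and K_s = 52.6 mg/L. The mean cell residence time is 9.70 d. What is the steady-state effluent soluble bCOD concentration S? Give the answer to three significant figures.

For a completely mixed reactor with recycle the Lawrence–McCarty relation gives S = K_s·(1 + k_d·θ_c) / [θ_c·(Y·k − k_d) − 1] = 52.6 × (1 + 0.0840 × 9.70) / [9.70 × (0.302 × 6.56 − 0.0840) − 1] = 95.46 / 17.40 = 5.485 mg/L.

S ≈ 5.49 mg/L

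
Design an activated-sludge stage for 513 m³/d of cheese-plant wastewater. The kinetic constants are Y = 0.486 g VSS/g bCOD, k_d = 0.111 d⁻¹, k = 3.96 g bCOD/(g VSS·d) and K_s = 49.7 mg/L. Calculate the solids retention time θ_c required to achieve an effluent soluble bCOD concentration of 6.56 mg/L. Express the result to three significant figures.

θ_c ≈ 8.82 d

Specific growth rate at S = 6.56 mg/L: μ = YkS/(K_s+S) = 0.486·3.96·6.56/(49.7+6.56) = 0.2244 d⁻¹.
1/θ_c = 0.2244 − 0.111 = 0.1134 d⁻¹, so θ_c = 8.818 d.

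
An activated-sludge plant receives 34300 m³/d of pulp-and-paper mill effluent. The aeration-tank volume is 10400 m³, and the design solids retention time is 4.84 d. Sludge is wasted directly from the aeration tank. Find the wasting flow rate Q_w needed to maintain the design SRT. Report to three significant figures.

With mixed-liquor wasting, θ_c = V/Q_w, so Q_w = V/θ_c = 10400/4.84 = 2149 m³/d.

Q_w ≈ 2150 m³/d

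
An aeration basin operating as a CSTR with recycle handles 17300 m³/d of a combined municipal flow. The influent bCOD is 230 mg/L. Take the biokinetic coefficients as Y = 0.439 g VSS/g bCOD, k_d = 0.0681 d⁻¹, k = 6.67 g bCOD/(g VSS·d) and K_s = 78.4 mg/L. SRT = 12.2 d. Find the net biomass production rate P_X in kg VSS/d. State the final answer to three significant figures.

P_X ≈ 937 kg VSS/d

For a completely mixed reactor with recycle the Lawrence–McCarty relation gives S = K_s·(1 + k_d·θ_c) / [θ_c·(Y·k − k_d) − 1] = 78.4 × (1 + 0.0681 × 12.2) / [12.2 × (0.439 × 6.67 − 0.0681) − 1] = 143.5 / 33.89 = 4.235 mg/L.
Correct the yield for decay: Y_obs = Y/(1 + k_d θ_c) = 0.439 / (1 + 0.0681 × 12.2) = 0.439 / 1.831 = 0.2398.
Q·(S₀ − S) = 17300 × (230 − 4.24) × 10⁻³ = 3906 kg/d removed.
Net biomass production P_X = Y_obs × Q·(S₀ − S) = 0.2398 × 3906 = 936.5 kg VSS/d.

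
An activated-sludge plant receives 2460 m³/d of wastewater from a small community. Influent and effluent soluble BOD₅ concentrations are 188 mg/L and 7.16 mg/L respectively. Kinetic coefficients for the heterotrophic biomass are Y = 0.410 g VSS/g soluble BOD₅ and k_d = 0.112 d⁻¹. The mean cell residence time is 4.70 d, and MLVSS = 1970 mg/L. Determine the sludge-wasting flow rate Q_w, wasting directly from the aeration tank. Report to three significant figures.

Rearranging the biomass balance for a CMAS with decay, V = Y·Q·ΔS·θ_c / [X·(1+k_d θ_c)] = 0.410 × 2460 × (188 − 7.16) × 4.70 / [1970 × (1 + 0.112 × 4.70)] = 8.57×10^5 / 3007 = 285.1 m³.
With mixed-liquor wasting, θ_c = V/Q_w, so Q_w = V/θ_c = 285.1/4.70 = 60.66 m³/d.

Q_w ≈ 60.7 m³/d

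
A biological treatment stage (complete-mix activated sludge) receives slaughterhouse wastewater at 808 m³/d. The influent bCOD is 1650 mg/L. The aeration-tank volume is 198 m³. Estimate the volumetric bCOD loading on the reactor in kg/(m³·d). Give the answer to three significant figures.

Volumetric loading L_v = Q·S₀ / V = 808 × 1650 g/m³ / 198.0 m³ = 6733 g/(m³·d) = 6.733 kg bCOD/(m³·d).

L_v ≈ 6.73 kg bCOD/(m³·d)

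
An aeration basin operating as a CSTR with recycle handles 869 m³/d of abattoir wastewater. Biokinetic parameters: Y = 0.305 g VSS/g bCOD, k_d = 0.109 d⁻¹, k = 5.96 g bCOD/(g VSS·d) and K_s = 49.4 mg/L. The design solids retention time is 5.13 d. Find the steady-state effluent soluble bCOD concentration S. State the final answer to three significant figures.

S ≈ 9.92 mg/L

For a completely mixed reactor with recycle the Lawrence–McCarty relation gives S = K_s·(1 + k_d·θ_c) / [θ_c·(Y·k − k_d) − 1] = 49.4 × (1 + 0.109 × 5.13) / [5.13 × (0.305 × 5.96 − 0.109) − 1] = 77.02 / 7.766 = 9.918 mg/L.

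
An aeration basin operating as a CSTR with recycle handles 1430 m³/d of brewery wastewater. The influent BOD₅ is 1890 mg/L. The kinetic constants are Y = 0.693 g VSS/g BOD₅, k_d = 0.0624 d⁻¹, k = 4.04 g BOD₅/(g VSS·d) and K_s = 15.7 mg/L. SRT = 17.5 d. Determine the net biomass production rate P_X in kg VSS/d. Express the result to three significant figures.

P_X ≈ 895 kg VSS/d

Effluent substrate depends only on kinetics and SRT: S = K_s(1 + k_d θ_c) / [θ_c(Yk − k_d) − 1] = 15.7 × (1 + 0.0624 × 17.5) / [17.5 × (0.693 × 4.04 − 0.0624) − 1] = 32.84 / 46.90 = 0.7003 mg/L.
Observed yield with endogenous decay: Y_obs = Y / (1 + k_d·θ_c) = 0.693 / (1 + 0.0624 × 17.5) = 0.693 / 2.092 = 0.3313 g VSS/g BOD₅.
Q·(S₀ − S) = 1430 × (1890 − 0.700) × 10⁻³ = 2702 kg/d removed.
P_X = Y_obs · Q(S₀ − S) = 0.3313 × 2702 = 895.0 kg VSS/d.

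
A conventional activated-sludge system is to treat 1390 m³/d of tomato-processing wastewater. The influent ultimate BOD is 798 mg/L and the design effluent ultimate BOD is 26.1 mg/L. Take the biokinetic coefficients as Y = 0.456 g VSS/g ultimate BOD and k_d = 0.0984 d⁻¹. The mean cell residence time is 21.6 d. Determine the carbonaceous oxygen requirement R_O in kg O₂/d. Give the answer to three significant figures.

R_O ≈ 851 kg O₂/d

Y_obs = Y / (1 + k_d θ_c) = 0.456 / (1 + 0.0984 × 21.6) = 0.456 / 3.125 = 0.1459.
Q·(S₀ − S) = 1390 × (798 − 26.1) × 10⁻³ = 1073 kg/d removed.
P_X = Y_obs·Q·(S₀ − S) = 0.1459 × 1073 = 156.5 kg VSS/d.
R_O = Q·(S₀ − S) − 1.42·P_X = 1073 − 1.42 × 156.5 = 850.7 kg O₂/d.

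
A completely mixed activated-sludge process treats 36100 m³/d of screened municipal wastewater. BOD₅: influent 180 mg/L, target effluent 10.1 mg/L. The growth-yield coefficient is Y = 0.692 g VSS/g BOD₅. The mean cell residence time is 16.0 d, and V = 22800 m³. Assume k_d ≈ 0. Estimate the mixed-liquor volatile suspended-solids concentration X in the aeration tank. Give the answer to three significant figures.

X ≈ 2980 mg/L

From V·X = Y·Q·(S₀ − S)·θ_c (decay neglected): X = 0.692 × 36100 × (180 − 10.1) × 16.0 / 22800 = 2978 mg/L.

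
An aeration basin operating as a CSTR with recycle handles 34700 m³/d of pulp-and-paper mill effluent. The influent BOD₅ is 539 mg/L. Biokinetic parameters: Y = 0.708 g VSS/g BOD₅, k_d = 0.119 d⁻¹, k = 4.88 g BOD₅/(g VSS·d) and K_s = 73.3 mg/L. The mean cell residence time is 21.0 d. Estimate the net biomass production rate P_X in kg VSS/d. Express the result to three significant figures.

P_X ≈ 3760 kg VSS/d

For a completely mixed reactor with recycle the Lawrence–McCarty relation gives S = K_s·(1 + k_d·θ_c) / [θ_c·(Y·k − k_d) − 1] = 73.3 × (1 + 0.119 × 21.0) / [21.0 × (0.708 × 4.88 − 0.119) − 1] = 256.5 / 69.06 = 3.714 mg/L.
The observed yield is Y_obs = Y/(1 + k_d·θ_c) = 0.708 / (1 + 0.119 × 21.0) = 0.708 / 3.499 = 0.2023 g VSS per g BOD₅ removed.
Substrate removed = Q·(S₀ − S) = 34700 m³/d × (539 − 3.71) g/m³ = 1.86×10^7 g/d = 18575 kg/d.
So the net sludge growth is P_X = 0.2023 × 18575 = 3758 kg VSS/d.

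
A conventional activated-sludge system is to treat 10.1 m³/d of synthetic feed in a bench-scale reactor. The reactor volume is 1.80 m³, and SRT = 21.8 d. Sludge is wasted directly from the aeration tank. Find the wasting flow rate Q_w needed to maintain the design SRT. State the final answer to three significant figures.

Q_w ≈ 0.0826 m³/d

For wasting at MLVSS concentration, Q_w = V/θ_c = 1.800/21.8 = 0.08257 m³/d.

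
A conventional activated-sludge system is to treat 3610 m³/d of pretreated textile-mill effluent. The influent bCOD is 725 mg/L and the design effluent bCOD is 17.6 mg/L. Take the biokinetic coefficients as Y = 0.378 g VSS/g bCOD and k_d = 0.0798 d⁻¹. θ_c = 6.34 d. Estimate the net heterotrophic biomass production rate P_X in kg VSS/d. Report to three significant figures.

P_X ≈ 641 kg VSS/d

The observed yield is Y_obs = Y/(1 + k_d·θ_c) = 0.378 / (1 + 0.0798 × 6.34) = 0.378 / 1.506 = 0.2510 g VSS per g bCOD removed.
Q·(S₀ − S) = 3610 × (725 − 17.6) × 10⁻³ = 2554 kg/d removed.
Net biomass production P_X = Y_obs × Q·(S₀ − S) = 0.2510 × 2554 = 641.0 kg VSS/d.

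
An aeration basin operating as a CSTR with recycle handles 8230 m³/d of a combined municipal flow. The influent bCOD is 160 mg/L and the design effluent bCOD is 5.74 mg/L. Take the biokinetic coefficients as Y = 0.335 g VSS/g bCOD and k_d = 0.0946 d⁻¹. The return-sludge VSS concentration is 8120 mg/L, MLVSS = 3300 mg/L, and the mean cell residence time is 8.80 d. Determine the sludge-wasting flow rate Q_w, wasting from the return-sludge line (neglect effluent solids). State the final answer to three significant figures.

Steady-state biomass mass balance: V·X·(1 + k_d·θ_c) = Y·Q·(S₀ − S)·θ_c, so V = 0.335 × 8230 × (160 − 5.74) × 8.80 / [3300 × (1 + 0.0946 × 8.80)] = 3.74×10^6 / 6047 = 618.9 m³.
θ_c = V·X/(Q_w·X_r) when wasting from the recycle, so Q_w = V·X/(θ_c·X_r) = 618.9 × 3300 / (8.80 × 8120) = 28.58 m³/d.

Q_w ≈ 28.6 m³/d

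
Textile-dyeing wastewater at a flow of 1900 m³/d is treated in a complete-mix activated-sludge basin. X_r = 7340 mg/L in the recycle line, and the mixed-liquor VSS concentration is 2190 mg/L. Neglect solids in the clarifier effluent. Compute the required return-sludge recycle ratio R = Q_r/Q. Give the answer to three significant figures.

R ≈ 0.425

Solids balance on the clarifier gives (1+R)X = R·X_r, so R = X/(X_r − X) = 2190 / (7340 − 2190) = 0.4252.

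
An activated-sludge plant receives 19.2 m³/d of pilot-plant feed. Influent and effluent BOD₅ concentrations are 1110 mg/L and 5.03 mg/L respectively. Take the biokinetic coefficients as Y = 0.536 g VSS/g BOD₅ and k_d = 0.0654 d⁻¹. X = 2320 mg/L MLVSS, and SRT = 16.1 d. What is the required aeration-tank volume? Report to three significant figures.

Rearranging the biomass balance for a CMAS with decay, V = Y·Q·ΔS·θ_c / [X·(1+k_d θ_c)] = 0.536 × 19.2 × (1110 − 5.03) × 16.1 / [2320 × (1 + 0.0654 × 16.1)] = 1.83×10^5 / 4763 = 38.44 m³.

V ≈ 38.4 m³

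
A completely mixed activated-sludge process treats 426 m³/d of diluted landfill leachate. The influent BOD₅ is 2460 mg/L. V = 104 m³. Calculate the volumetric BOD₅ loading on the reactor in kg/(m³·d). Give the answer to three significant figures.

L_v = Q S₀ / V = 426 × 2460 × 10⁻³ / 104.0 = 10.08 kg/(m³·d).

L_v ≈ 10.1 kg BOD₅/(m³·d)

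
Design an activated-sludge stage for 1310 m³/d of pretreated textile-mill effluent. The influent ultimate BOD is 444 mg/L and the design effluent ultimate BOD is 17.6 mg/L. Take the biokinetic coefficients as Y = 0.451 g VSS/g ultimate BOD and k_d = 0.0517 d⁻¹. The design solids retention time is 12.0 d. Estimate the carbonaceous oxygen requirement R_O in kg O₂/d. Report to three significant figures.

Correct the yield for decay: Y_obs = Y/(1 + k_d θ_c) = 0.451 / (1 + 0.0517 × 12.0) = 0.451 / 1.620 = 0.2783.
Substrate removed = Q·(S₀ − S) = 1310 m³/d × (444 − 17.6) g/m³ = 5.59×10^5 g/d = 558.6 kg/d.
Net sludge production P_X = 0.2783 × 558.6 = 155.5 kg VSS/d.
R_O = Q·(S₀ − S) − 1.42·P_X = 558.6 − 1.42 × 155.5 = 337.8 kg O₂/d.

R_O ≈ 338 kg O₂/d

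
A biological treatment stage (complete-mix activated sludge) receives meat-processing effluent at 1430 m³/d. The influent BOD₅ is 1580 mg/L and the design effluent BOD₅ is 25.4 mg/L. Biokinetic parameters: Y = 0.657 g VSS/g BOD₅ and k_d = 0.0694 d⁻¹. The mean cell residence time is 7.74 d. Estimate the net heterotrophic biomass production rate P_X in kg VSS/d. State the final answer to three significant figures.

P_X ≈ 950 kg VSS/d

Observed yield with endogenous decay: Y_obs = Y / (1 + k_d·θ_c) = 0.657 / (1 + 0.0694 × 7.74) = 0.657 / 1.537 = 0.4274 g VSS/g BOD₅.
Mass of BOD₅ removed per day: Q(S₀ − S) = 1430 × 1555 g/m³ = 2223 kg/d.
Net biomass production P_X = Y_obs × Q·(S₀ − S) = 0.4274 × 2223 = 950.2 kg VSS/d.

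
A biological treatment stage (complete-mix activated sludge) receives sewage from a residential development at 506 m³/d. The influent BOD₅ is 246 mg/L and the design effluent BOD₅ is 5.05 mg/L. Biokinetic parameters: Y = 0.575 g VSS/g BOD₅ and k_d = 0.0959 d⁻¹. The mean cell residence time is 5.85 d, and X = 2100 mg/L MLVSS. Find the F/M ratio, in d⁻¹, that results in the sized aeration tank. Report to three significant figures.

F/M ≈ 0.474 d⁻¹

Rearranging the biomass balance for a CMAS with decay, V = Y·Q·ΔS·θ_c / [X·(1+k_d θ_c)] = 0.575 × 506 × (246 − 5.05) × 5.85 / [2100 × (1 + 0.0959 × 5.85)] = 4.1×10^5 / 3278 = 125.1 m³.
F/M = Q·S₀ / (V·X) = 506 × 246 / (125.1 × 2100) = 0.4738 g BOD₅·(g VSS·d)⁻¹.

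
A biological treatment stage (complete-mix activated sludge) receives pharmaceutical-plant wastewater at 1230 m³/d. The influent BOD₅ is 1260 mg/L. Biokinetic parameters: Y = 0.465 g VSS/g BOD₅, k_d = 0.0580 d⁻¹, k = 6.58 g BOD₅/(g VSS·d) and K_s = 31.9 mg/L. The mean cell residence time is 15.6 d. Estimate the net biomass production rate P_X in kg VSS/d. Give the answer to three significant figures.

Effluent substrate depends only on kinetics and SRT: S = K_s(1 + k_d θ_c) / [θ_c(Yk − k_d) − 1] = 31.9 × (1 + 0.0580 × 15.6) / [15.6 × (0.465 × 6.58 − 0.0580) − 1] = 60.76 / 45.83 = 1.326 mg/L.
Y_obs = Y / (1 + k_d θ_c) = 0.465 / (1 + 0.0580 × 15.6) = 0.465 / 1.905 = 0.2441.
Substrate removed = Q·(S₀ − S) = 1230 m³/d × (1260 − 1.33) g/m³ = 1.55×10^6 g/d = 1548 kg/d.
So the net sludge growth is P_X = 0.2441 × 1548 = 377.9 kg VSS/d.

P_X ≈ 378 kg VSS/d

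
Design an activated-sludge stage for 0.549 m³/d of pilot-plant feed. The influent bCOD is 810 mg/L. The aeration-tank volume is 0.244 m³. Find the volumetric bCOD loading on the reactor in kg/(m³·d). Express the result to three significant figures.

Volumetric loading L_v = Q·S₀ / V = 0.549 × 810 g/m³ / 0.2440 m³ = 1823 g/(m³·d) = 1.823 kg bCOD/(m³·d).

L_v ≈ 1.82 kg bCOD/(m³·d)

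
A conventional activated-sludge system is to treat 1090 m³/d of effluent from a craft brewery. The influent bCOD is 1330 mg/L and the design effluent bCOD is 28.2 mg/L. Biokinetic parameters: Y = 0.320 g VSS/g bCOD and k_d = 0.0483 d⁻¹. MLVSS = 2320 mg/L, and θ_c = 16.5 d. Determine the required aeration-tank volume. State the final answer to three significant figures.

V ≈ 1800 m³

Rearranging the biomass balance for a CMAS with decay, V = Y·Q·ΔS·θ_c / [X·(1+k_d θ_c)] = 0.320 × 1090 × (1330 − 28.2) × 16.5 / [2320 × (1 + 0.0483 × 16.5)] = 7.49×10^6 / 4169 = 1797 m³.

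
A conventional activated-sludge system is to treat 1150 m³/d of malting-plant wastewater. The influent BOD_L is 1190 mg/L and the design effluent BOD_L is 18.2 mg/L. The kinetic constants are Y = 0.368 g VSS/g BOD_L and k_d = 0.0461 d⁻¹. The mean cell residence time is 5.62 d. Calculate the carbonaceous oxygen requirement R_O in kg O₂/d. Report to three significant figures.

R_O ≈ 788 kg O₂/d

The observed yield is Y_obs = Y/(1 + k_d·θ_c) = 0.368 / (1 + 0.0461 × 5.62) = 0.368 / 1.259 = 0.2923 g VSS per g BOD_L removed.
Mass of BOD_L removed per day: Q(S₀ − S) = 1150 × 1172 g/m³ = 1348 kg/d.
Net sludge production P_X = 0.2923 × 1348 = 393.9 kg VSS/d.
R_O = Q·ΔS − 1.42 P_X = 1348 − 559.3 = 788.3 kg O₂/d.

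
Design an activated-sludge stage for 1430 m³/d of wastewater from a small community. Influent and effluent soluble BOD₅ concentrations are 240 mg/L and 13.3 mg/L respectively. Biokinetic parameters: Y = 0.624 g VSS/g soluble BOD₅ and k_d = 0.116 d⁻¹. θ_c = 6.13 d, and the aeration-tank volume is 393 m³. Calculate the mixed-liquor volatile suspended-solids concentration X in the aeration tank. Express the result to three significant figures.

Solving the biomass balance for X: X = Y Q (S₀−S) θ_c / [V (1+k_d θ_c)] = 0.624 × 1430 × (240 − 13.3) × 6.13 / [393 × (1 + 0.116 × 6.13)] = 1844 mg/L.

X ≈ 1840 mg/L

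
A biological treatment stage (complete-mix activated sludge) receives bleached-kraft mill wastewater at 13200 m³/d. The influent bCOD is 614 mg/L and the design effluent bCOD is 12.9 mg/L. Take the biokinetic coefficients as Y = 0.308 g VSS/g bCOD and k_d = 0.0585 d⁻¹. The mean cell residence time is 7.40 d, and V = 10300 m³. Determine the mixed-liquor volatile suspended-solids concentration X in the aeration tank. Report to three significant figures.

Solving the biomass balance for X: X = Y Q (S₀−S) θ_c / [V (1+k_d θ_c)] = 0.308 × 13200 × (614 − 12.9) × 7.40 / [10300 × (1 + 0.0585 × 7.40)] = 1225 mg/L.

X ≈ 1230 mg/L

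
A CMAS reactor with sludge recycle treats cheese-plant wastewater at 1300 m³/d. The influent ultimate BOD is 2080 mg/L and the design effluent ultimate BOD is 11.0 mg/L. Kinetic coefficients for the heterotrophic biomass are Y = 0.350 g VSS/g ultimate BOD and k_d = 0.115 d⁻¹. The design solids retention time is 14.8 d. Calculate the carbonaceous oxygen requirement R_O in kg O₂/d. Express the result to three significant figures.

R_O ≈ 2190 kg O₂/d

Observed yield with endogenous decay: Y_obs = Y / (1 + k_d·θ_c) = 0.350 / (1 + 0.115 × 14.8) = 0.350 / 2.702 = 0.1295 g VSS/g ultimate BOD.
Substrate removed = Q·(S₀ − S) = 1300 m³/d × (2080 − 11.0) g/m³ = 2.69×10^6 g/d = 2690 kg/d.
Biomass synthesised: P_X = Y_obs × 2690 = 348.4 kg VSS/d.
R_O = Q·ΔS − 1.42 P_X = 2690 − 494.7 = 2195 kg O₂/d.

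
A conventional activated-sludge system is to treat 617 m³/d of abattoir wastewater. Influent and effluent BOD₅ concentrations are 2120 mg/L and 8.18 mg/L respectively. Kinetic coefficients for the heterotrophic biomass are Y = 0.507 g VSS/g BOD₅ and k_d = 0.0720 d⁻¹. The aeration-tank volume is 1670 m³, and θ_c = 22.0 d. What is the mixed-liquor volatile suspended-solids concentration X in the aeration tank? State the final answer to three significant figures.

X = Y·Q·ΔS·θ_c / [V·(1 + k_d θ_c)] = 0.507 × 617 × (2120 − 8.18) × 22.0 / [1670 × (1 + 0.0720 × 22.0)] = 3368 mg/L.

X ≈ 3370 mg/L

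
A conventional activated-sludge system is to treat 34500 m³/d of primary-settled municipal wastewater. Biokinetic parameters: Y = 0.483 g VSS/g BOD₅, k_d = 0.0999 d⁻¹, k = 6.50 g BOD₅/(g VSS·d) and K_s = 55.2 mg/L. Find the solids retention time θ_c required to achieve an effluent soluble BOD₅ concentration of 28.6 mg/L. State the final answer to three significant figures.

At the target effluent, Y k S/(K_s+S) = 0.483×6.50×28.6/83.80 = 1.071 d⁻¹.
Then 1/θ_c = μ − k_d = 1.071 − 0.0999 = 0.9716 d⁻¹, giving θ_c = 1.029 d.

θ_c ≈ 1.03 d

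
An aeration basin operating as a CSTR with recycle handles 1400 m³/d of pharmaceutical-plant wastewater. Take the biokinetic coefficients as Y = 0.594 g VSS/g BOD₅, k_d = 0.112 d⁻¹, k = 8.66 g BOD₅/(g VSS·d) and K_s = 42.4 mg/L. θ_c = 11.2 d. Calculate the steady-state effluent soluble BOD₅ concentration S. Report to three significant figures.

From the Monod/SRT balance for a CMAS, S = K_s·(1+k_d θ_c)/[θ_c·(Y k − k_d) − 1] = 42.4 × (1 + 0.112 × 11.2) / [11.2 × (0.594 × 8.66 − 0.112) − 1] = 95.59 / 55.36 = 1.727 mg/L.

S ≈ 1.73 mg/L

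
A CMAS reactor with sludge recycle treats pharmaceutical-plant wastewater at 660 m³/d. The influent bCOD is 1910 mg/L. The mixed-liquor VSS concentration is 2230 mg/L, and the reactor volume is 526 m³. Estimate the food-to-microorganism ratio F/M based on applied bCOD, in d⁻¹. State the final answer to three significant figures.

F/M = applied load / biomass = Q·S₀/(V·X) = 660 × 1910 / (526.0 × 2230) = 1.075 d⁻¹.

F/M ≈ 1.07 d⁻¹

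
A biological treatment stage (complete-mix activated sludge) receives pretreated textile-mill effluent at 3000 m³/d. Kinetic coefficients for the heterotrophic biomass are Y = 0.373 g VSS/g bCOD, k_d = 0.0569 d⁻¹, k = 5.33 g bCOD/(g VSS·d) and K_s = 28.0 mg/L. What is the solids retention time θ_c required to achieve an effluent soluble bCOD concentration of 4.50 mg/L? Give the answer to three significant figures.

Specific growth rate at S = 4.50 mg/L: μ = YkS/(K_s+S) = 0.373·5.33·4.50/(28.0+4.50) = 0.2753 d⁻¹.
θ_c = 1/(μ − k_d) = 1/(0.2753 − 0.0569) = 1/0.2184 = 4.579 d.

θ_c ≈ 4.58 d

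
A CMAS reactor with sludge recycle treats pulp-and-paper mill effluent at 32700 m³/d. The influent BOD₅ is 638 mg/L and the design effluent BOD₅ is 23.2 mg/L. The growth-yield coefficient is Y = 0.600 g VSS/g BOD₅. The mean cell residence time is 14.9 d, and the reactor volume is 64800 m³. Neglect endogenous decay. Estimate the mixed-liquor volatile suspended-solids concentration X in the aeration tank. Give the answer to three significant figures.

From V·X = Y·Q·(S₀ − S)·θ_c (decay neglected): X = 0.600 × 32700 × (638 − 23.2) × 14.9 / 64800 = 2774 mg/L.

X ≈ 2770 mg/L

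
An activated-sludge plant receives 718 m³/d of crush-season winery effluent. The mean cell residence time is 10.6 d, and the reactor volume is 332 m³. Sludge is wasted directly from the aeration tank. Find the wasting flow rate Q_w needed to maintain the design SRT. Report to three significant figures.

With mixed-liquor wasting, θ_c = V/Q_w, so Q_w = V/θ_c = 332.0/10.6 = 31.32 m³/d.

Q_w ≈ 31.3 m³/d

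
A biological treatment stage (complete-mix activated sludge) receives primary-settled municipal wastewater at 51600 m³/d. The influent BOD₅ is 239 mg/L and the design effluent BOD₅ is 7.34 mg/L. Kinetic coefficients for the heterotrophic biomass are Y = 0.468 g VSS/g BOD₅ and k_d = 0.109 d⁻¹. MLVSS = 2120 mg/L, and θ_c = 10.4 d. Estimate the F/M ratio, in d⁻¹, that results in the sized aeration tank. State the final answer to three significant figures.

Steady-state biomass mass balance: V·X·(1 + k_d·θ_c) = Y·Q·(S₀ − S)·θ_c, so V = 0.468 × 51600 × (239 − 7.34) × 10.4 / [2120 × (1 + 0.109 × 10.4)] = 5.82×10^7 / 4523 = 12863 m³.
F/M = applied load / biomass = Q·S₀/(V·X) = 51600 × 239 / (12863 × 2120) = 0.4523 d⁻¹.

F/M ≈ 0.452 d⁻¹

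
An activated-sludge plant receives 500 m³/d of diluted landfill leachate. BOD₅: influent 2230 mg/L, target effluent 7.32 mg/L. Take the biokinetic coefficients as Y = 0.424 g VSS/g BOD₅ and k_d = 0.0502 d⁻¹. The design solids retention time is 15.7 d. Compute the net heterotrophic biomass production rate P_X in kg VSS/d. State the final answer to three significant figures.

P_X ≈ 264 kg VSS/d

Observed yield with endogenous decay: Y_obs = Y / (1 + k_d·θ_c) = 0.424 / (1 + 0.0502 × 15.7) = 0.424 / 1.788 = 0.2371 g VSS/g BOD₅.
Substrate removed = Q·(S₀ − S) = 500 m³/d × (2230 − 7.32) g/m³ = 1.11×10^6 g/d = 1111 kg/d.
P_X = Y_obs · Q(S₀ − S) = 0.2371 × 1111 = 263.5 kg VSS/d.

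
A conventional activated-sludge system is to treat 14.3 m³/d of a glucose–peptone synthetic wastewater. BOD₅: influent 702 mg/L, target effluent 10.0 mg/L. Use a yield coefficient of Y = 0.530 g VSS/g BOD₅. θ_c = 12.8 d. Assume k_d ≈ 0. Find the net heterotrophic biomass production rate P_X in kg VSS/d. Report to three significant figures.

With endogenous decay neglected, the observed yield equals the true yield: Y_obs = Y = 0.530 g VSS/g BOD₅.
ΔS = 702 − 10.0 = 692.0 mg/L, so the substrate removal rate is 14.3 × 692.0/1000 = 9.896 kg BOD₅/d.
Biomass produced: P_X = Y_obs·Q·ΔS = 0.5300 × 9.896 ≈ 5.245 kg VSS/d.

P_X ≈ 5.24 kg VSS/d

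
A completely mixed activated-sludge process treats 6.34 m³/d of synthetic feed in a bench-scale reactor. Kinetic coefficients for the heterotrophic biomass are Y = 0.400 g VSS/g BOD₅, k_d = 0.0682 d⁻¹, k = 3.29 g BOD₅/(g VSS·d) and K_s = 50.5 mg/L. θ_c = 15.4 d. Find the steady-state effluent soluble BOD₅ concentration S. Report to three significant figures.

S ≈ 5.68 mg/L

From the Monod/SRT balance for a CMAS, S = K_s·(1+k_d θ_c)/[θ_c·(Y k − k_d) − 1] = 50.5 × (1 + 0.0682 × 15.4) / [15.4 × (0.400 × 3.29 − 0.0682) − 1] = 103.5 / 18.22 = 5.684 mg/L.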